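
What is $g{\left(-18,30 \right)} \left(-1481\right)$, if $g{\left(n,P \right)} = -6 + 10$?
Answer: $-5924$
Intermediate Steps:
$g{\left(n,P \right)} = 4$
$g{\left(-18,30 \right)} \left(-1481\right) = 4 \left(-1481\right) = -5924$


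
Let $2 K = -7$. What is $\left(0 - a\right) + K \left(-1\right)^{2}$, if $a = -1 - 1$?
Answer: $- \frac{3}{2} \approx -1.5$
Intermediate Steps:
$a = -2$
$K = - \frac{7}{2}$ ($K = \frac{1}{2} \left(-7\right) = - \frac{7}{2} \approx -3.5$)
$\left(0 - a\right) + K \left(-1\right)^{2} = \left(0 - -2\right) - \frac{7 \left(-1\right)^{2}}{2} = \left(0 + 2\right) - \frac{7}{2} = 2 - \frac{7}{2} = - \frac{3}{2}$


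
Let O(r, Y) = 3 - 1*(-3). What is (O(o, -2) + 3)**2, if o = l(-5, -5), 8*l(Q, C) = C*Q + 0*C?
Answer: 81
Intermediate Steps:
l(Q, C) = C*Q/8 (l(Q, C) = (C*Q + 0*C)/8 = (C*Q + 0)/8 = (C*Q)/8 = C*Q/8)
o = 25/8 (o = (1/8)*(-5)*(-5) = 25/8 ≈ 3.1250)
O(r, Y) = 6 (O(r, Y) = 3 + 3 = 6)
(O(o, -2) + 3)**2 = (6 + 3)**2 = 9**2 = 81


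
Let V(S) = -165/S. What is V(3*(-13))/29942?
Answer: 5/35386 ≈ 0.00014130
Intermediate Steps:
V(3*(-13))/29942 = -165/(3*(-13))/29942 = -165/(-39)*(1/29942) = -165*(-1/39)*(1/29942) = (55/13)*(1/29942) = 5/35386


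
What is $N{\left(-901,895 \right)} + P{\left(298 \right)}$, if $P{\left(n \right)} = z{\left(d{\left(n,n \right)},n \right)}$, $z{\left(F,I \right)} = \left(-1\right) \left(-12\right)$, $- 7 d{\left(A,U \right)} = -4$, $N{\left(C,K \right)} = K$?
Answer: $907$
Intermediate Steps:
$d{\left(A,U \right)} = \frac{4}{7}$ ($d{\left(A,U \right)} = \left(- \frac{1}{7}\right) \left(-4\right) = \frac{4}{7}$)
$z{\left(F,I \right)} = 12$
$P{\left(n \right)} = 12$
$N{\left(-901,895 \right)} + P{\left(298 \right)} = 895 + 12 = 907$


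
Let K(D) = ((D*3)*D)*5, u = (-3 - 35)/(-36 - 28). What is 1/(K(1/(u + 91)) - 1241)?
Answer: -2863587/3553706347 ≈ -0.00080580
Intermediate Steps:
u = 19/32 (u = -38/(-64) = -38*(-1/64) = 19/32 ≈ 0.59375)
K(D) = 15*D² (K(D) = ((3*D)*D)*5 = (3*D²)*5 = 15*D²)
1/(K(1/(u + 91)) - 1241) = 1/(15*(1/(19/32 + 91))² - 1241) = 1/(15*(1/(2931/32))² - 1241) = 1/(15*(32/2931)² - 1241) = 1/(15*(1024/8590761) - 1241) = 1/(5120/2863587 - 1241) = 1/(-3553706347/2863587) = -2863587/3553706347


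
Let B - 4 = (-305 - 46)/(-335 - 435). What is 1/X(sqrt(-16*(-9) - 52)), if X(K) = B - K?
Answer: -2641870/42775039 - 1185800*sqrt(23)/42775039 ≈ -0.19471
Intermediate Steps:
B = 3431/770 (B = 4 + (-305 - 46)/(-335 - 435) = 4 - 351/(-770) = 4 - 351*(-1/770) = 4 + 351/770 = 3431/770 ≈ 4.4558)
X(K) = 3431/770 - K
1/X(sqrt(-16*(-9) - 52)) = 1/(3431/770 - sqrt(-16*(-9) - 52)) = 1/(3431/770 - sqrt(144 - 52)) = 1/(3431/770 - sqrt(92)) = 1/(3431/770 - 2*sqrt(23))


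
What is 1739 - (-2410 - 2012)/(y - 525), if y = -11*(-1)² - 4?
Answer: 155773/90 ≈ 1730.8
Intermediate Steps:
y = -15 (y = -11*1 - 4 = -11 - 4 = -15)
1739 - (-2410 - 2012)/(y - 525) = 1739 - (-2410 - 2012)/(-15 - 525) = 1739 - (-4422)/(-540) = 1739 - (-4422)*(-1)/540 = 1739 - 1*737/90 = 1739 - 737/90 = 155773/90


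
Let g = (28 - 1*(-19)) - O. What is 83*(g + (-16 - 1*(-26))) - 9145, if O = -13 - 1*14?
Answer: -2173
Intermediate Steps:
O = -27 (O = -13 - 14 = -27)
g = 74 (g = (28 - 1*(-19)) - 1*(-27) = (28 + 19) + 27 = 47 + 27 = 74)
83*(g + (-16 - 1*(-26))) - 9145 = 83*(74 + (-16 - 1*(-26))) - 9145 = 83*(74 + (-16 + 26)) - 9145 = 83*(74 + 10) - 9145 = 83*84 - 9145 = 6972 - 9145 = -2173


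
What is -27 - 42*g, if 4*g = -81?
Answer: 1647/2 ≈ 823.50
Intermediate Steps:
g = -81/4 (g = (1/4)*(-81) = -81/4 ≈ -20.250)
-27 - 42*g = -27 - 42*(-81/4) = -27 + 1701/2 = 1647/2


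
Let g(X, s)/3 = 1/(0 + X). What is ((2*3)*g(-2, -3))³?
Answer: -729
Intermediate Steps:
g(X, s) = 3/X (g(X, s) = 3/(0 + X) = 3/X)
((2*3)*g(-2, -3))³ = ((2*3)*(3/(-2)))³ = (6*(3*(-½)))³ = (6*(-3/2))³ = (-9)³ = -729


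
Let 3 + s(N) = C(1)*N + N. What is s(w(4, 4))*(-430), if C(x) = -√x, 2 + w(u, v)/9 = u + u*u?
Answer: 1290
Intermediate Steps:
w(u, v) = -18 + 9*u + 9*u² (w(u, v) = -18 + 9*(u + u*u) = -18 + 9*(u + u²) = -18 + (9*u + 9*u²) = -18 + 9*u + 9*u²)
s(N) = -3 (s(N) = -3 + ((-√1)*N + N) = -3 + ((-1*1)*N + N) = -3 + (-N + N) = -3 + 0 = -3)
s(w(4, 4))*(-430) = -3*(-430) = 1290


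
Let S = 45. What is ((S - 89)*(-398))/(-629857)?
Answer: -17512/629857 ≈ -0.027803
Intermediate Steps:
((S - 89)*(-398))/(-629857) = ((45 - 89)*(-398))/(-629857) = -44*(-398)*(-1/629857) = 17512*(-1/629857) = -17512/629857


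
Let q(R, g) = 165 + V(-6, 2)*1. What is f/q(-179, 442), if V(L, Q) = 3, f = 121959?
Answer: 40653/56 ≈ 725.95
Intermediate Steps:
q(R, g) = 168 (q(R, g) = 165 + 3*1 = 165 + 3 = 168)
f/q(-179, 442) = 121959/168 = 121959*(1/168) = 40653/56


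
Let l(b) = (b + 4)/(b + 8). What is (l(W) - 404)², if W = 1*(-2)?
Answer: 1466521/9 ≈ 1.6295e+5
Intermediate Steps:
W = -2
l(b) = (4 + b)/(8 + b)
(l(W) - 404)² = ((4 - 2)/(8 - 2) - 404)² = (2/6 - 404)² = ((⅙)*2 - 404)² = (⅓ - 404)² = (-1211/3)² = 1466521/9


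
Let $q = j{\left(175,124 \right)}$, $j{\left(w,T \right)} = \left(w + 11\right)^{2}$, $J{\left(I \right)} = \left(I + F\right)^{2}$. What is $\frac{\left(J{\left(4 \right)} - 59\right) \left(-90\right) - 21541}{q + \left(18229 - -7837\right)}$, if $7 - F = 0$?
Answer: $- \frac{27121}{60662} \approx -0.44708$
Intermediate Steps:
$F = 7$ ($F = 7 - 0 = 7 + 0 = 7$)
$J{\left(I \right)} = \left(7 + I\right)^{2}$ ($J{\left(I \right)} = \left(I + 7\right)^{2} = \left(7 + I\right)^{2}$)
$j{\left(w,T \right)} = \left(11 + w\right)^{2}$
$q = 34596$ ($q = \left(11 + 175\right)^{2} = 186^{2} = 34596$)
$\frac{\left(J{\left(4 \right)} - 59\right) \left(-90\right) - 21541}{q + \left(18229 - -7837\right)} = \frac{\left(\left(7 + 4\right)^{2} - 59\right) \left(-90\right) - 21541}{34596 + \left(18229 - -7837\right)} = \frac{\left(11^{2} - 59\right) \left(-90\right) - 21541}{34596 + \left(18229 + 7837\right)} = \frac{\left(121 - 59\right) \left(-90\right) - 21541}{34596 + 26066} = \frac{62 \left(-90\right) - 21541}{60662} = \left(-5580 - 21541\right) \frac{1}{60662} = \left(-27121\right) \frac{1}{60662} = - \frac{27121}{60662}$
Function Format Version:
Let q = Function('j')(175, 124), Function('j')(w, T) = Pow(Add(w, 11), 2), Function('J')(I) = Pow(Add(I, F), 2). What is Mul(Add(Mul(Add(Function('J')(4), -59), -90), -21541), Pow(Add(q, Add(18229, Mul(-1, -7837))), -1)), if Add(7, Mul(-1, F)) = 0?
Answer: Rational(-27121, 60662) ≈ -0.44708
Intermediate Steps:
F = 7 (F = Add(7, Mul(-1, 0)) = Add(7, 0) = 7)
Function('J')(I) = Pow(Add(7, I), 2) (Function('J')(I) = Pow(Add(I, 7), 2) = Pow(Add(7, I), 2))
Function('j')(w, T) = Pow(Add(11, w), 2)
q = 34596 (q = Pow(Add(11, 175), 2) = Pow(186, 2) = 34596)
Mul(Add(Mul(Add(Function('J')(4), -59), -90), -21541), Pow(Add(q, Add(18229, Mul(-1, -7837))), -1)) = Mul(Add(Mul(Add(Pow(Add(7, 4), 2), -59), -90), -21541), Pow(Add(34596, Add(18229, Mul(-1, -7837))), -1)) = Mul(Add(Mul(Add(Pow(11, 2), -59), -90), -21541), Pow(Add(34596, Add(18229, 7837)), -1)) = Mul(Add(Mul(Add(121, -59), -90), -21541), Pow(Add(34596, 26066), -1)) = Mul(Add(Mul(62, -90), -21541), Pow(60662, -1)) = Mul(Add(-5580, -21541), Rational(1, 60662)) = Mul(-27121, Rational(1, 60662)) = Rational(-27121, 60662)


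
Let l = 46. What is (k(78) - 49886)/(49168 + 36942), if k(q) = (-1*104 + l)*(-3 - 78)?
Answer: -286/545 ≈ -0.52477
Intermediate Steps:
k(q) = 4698 (k(q) = (-1*104 + 46)*(-3 - 78) = (-104 + 46)*(-81) = -58*(-81) = 4698)
(k(78) - 49886)/(49168 + 36942) = (4698 - 49886)/(49168 + 36942) = -45188/86110 = -45188*1/86110 = -286/545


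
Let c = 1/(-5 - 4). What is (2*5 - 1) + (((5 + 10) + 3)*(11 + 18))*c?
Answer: -49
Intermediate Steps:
c = -⅑ (c = 1/(-9) = 1*(-⅑) = -⅑ ≈ -0.11111)
(2*5 - 1) + (((5 + 10) + 3)*(11 + 18))*c = (2*5 - 1) + (((5 + 10) + 3)*(11 + 18))*(-⅑) = (10 - 1) + ((15 + 3)*29)*(-⅑) = 9 + (18*29)*(-⅑) = 9 + 522*(-⅑) = 9 - 58 = -49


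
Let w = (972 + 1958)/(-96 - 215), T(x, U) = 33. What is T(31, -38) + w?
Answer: 7333/311 ≈ 23.579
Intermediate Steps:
w = -2930/311 (w = 2930/(-311) = 2930*(-1/311) = -2930/311 ≈ -9.4212)
T(31, -38) + w = 33 - 2930/311 = 7333/311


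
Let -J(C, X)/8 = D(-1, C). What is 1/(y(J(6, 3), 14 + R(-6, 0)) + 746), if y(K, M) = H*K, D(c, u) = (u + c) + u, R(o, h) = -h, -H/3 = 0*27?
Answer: 1/746 ≈ 0.0013405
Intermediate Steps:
H = 0 (H = -0*27 = -3*0 = 0)
D(c, u) = c + 2*u (D(c, u) = (c + u) + u = c + 2*u)
J(C, X) = 8 - 16*C (J(C, X) = -8*(-1 + 2*C) = 8 - 16*C)
y(K, M) = 0 (y(K, M) = 0*K = 0)
1/(y(J(6, 3), 14 + R(-6, 0)) + 746) = 1/(0 + 746) = 1/746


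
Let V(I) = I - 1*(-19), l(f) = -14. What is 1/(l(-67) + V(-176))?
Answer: -1/171 ≈ -0.0058480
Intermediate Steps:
V(I) = 19 + I (V(I) = I + 19 = 19 + I)
1/(l(-67) + V(-176)) = 1/(-14 + (19 - 176)) = 1/(-14 - 157) = 1/(-171) = -1/171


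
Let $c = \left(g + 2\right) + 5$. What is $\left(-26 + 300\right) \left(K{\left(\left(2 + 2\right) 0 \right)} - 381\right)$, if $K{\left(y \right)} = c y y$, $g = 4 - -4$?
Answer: $-104394$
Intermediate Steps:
$g = 8$ ($g = 4 + 4 = 8$)
$c = 15$ ($c = \left(8 + 2\right) + 5 = 10 + 5 = 15$)
$K{\left(y \right)} = 15 y^{2}$ ($K{\left(y \right)} = 15 y y = 15 y^{2}$)
$\left(-26 + 300\right) \left(K{\left(\left(2 + 2\right) 0 \right)} - 381\right) = \left(-26 + 300\right) \left(15 \left(\left(2 + 2\right) 0\right)^{2} - 381\right) = 274 \left(15 \left(4 \cdot 0\right)^{2} - 381\right) = 274 \left(15 \cdot 0^{2} - 381\right) = 274 \left(15 \cdot 0 - 381\right) = 274 \left(0 - 381\right) = 274 \left(-381\right) = -104394$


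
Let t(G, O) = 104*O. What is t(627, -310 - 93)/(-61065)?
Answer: 41912/61065 ≈ 0.68635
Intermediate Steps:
t(627, -310 - 93)/(-61065) = (104*(-310 - 93))/(-61065) = (104*(-403))*(-1/61065) = -41912*(-1/61065) = 41912/61065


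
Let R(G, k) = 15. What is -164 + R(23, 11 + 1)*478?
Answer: 7006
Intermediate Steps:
-164 + R(23, 11 + 1)*478 = -164 + 15*478 = -164 + 7170 = 7006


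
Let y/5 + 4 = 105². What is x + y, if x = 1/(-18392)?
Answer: 1013491159/18392 ≈ 55105.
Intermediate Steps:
y = 55105 (y = -20 + 5*105² = -20 + 5*11025 = -20 + 55125 = 55105)
x = -1/18392 ≈ -5.4371e-5
x + y = -1/18392 + 55105 = 1013491159/18392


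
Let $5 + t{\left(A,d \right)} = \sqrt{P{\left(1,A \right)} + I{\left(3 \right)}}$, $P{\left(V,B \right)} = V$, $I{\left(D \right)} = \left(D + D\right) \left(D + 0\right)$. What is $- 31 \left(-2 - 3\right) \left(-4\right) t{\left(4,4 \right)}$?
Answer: $3100 - 620 \sqrt{19} \approx 397.48$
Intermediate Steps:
$I{\left(D \right)} = 2 D^{2}$ ($I{\left(D \right)} = 2 D D = 2 D^{2}$)
$t{\left(A,d \right)} = -5 + \sqrt{19}$ ($t{\left(A,d \right)} = -5 + \sqrt{1 + 2 \cdot 3^{2}} = -5 + \sqrt{1 + 2 \cdot 9} = -5 + \sqrt{1 + 18} = -5 + \sqrt{19}$)
$- 31 \left(-2 - 3\right) \left(-4\right) t{\left(4,4 \right)} = - 31 \left(-2 - 3\right) \left(-4\right) \left(-5 + \sqrt{19}\right) = - 31 \left(\left(-5\right) \left(-4\right)\right) \left(-5 + \sqrt{19}\right) = \left(-31\right) 20 \left(-5 + \sqrt{19}\right) = - 620 \left(-5 + \sqrt{19}\right) = 3100 - 620 \sqrt{19}$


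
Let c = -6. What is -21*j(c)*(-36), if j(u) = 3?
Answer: 2268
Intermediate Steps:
-21*j(c)*(-36) = -21*3*(-36) = -63*(-36) = 2268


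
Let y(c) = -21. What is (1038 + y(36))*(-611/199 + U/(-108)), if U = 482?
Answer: -9147689/1194 ≈ -7661.4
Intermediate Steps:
(1038 + y(36))*(-611/199 + U/(-108)) = (1038 - 21)*(-611/199 + 482/(-108)) = 1017*(-611*1/199 + 482*(-1/108)) = 1017*(-611/199 - 241/54) = 1017*(-80953/10746) = -9147689/1194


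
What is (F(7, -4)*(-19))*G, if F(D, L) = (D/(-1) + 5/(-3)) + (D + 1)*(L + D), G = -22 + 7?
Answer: 4370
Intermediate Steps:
G = -15
F(D, L) = -5/3 - D + (1 + D)*(D + L) (F(D, L) = (D*(-1) + 5*(-⅓)) + (1 + D)*(D + L) = (-D - 5/3) + (1 + D)*(D + L) = (-5/3 - D) + (1 + D)*(D + L) = -5/3 - D + (1 + D)*(D + L))
(F(7, -4)*(-19))*G = ((-5/3 - 4 + 7² + 7*(-4))*(-19))*(-15) = ((-5/3 - 4 + 49 - 28)*(-19))*(-15) = ((46/3)*(-19))*(-15) = -874/3*(-15) = 4370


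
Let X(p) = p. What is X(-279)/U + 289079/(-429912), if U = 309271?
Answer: -12789099551/18994187736 ≈ -0.67332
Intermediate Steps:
X(-279)/U + 289079/(-429912) = -279/309271 + 289079/(-429912) = -279*1/309271 + 289079*(-1/429912) = -279/309271 - 41297/61416 = -12789099551/18994187736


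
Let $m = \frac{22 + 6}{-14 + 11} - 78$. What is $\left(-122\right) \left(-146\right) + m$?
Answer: $\frac{53174}{3} \approx 17725.0$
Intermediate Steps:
$m = - \frac{262}{3}$ ($m = \frac{28}{-3} - 78 = 28 \left(- \frac{1}{3}\right) - 78 = - \frac{28}{3} - 78 = - \frac{262}{3} \approx -87.333$)
$\left(-122\right) \left(-146\right) + m = \left(-122\right) \left(-146\right) - \frac{262}{3} = 17812 - \frac{262}{3} = \frac{53174}{3}$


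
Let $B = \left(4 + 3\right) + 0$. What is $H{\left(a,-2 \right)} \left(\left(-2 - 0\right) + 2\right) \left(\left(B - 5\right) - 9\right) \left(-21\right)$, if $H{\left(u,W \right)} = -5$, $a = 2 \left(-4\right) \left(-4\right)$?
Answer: $0$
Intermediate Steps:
$a = 32$ ($a = \left(-8\right) \left(-4\right) = 32$)
$B = 7$ ($B = 7 + 0 = 7$)
$H{\left(a,-2 \right)} \left(\left(-2 - 0\right) + 2\right) \left(\left(B - 5\right) - 9\right) \left(-21\right) = - 5 \left(\left(-2 - 0\right) + 2\right) \left(\left(7 - 5\right) - 9\right) \left(-21\right) = - 5 \left(\left(-2 + 0\right) + 2\right) \left(\left(7 - 5\right) - 9\right) \left(-21\right) = - 5 \left(-2 + 2\right) \left(2 - 9\right) \left(-21\right) = - 5 \cdot 0 \left(-7\right) \left(-21\right) = \left(-5\right) 0 \left(-21\right) = 0 \left(-21\right) = 0$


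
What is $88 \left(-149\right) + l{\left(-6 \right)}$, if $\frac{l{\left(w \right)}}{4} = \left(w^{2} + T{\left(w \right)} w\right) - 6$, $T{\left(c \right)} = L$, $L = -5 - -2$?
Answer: $-12920$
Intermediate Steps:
$L = -3$ ($L = -5 + 2 = -3$)
$T{\left(c \right)} = -3$
$l{\left(w \right)} = -24 - 12 w + 4 w^{2}$ ($l{\left(w \right)} = 4 \left(\left(w^{2} - 3 w\right) - 6\right) = 4 \left(-6 + w^{2} - 3 w\right) = -24 - 12 w + 4 w^{2}$)
$88 \left(-149\right) + l{\left(-6 \right)} = 88 \left(-149\right) - \left(-48 - 144\right) = -13112 + \left(-24 + 72 + 4 \cdot 36\right) = -13112 + \left(-24 + 72 + 144\right) = -13112 + 192 = -12920$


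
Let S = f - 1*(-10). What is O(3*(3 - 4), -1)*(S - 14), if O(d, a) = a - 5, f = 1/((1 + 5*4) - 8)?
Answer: 306/13 ≈ 23.538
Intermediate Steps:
f = 1/13 (f = 1/((1 + 20) - 8) = 1/(21 - 8) = 1/13 ≈ 0.076923)
O(d, a) = -5 + a
S = 131/13 (S = 1/13 - 1*(-10) = 1/13 + 10 = 131/13 ≈ 10.077)
O(3*(3 - 4), -1)*(S - 14) = (-5 - 1)*(131/13 - 14) = -6*(-51/13) = 306/13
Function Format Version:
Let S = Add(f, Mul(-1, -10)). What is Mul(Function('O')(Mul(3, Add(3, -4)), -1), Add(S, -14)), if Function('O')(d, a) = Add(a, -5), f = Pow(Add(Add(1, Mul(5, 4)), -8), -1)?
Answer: Rational(306, 13) ≈ 23.538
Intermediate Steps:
f = Rational(1, 13) (f = Pow(Add(Add(1, 20), -8), -1) = Pow(Add(21, -8), -1) = Pow(13, -1) = Rational(1, 13) ≈ 0.076923)
Function('O')(d, a) = Add(-5, a)
S = Rational(131, 13) (S = Add(Rational(1, 13), Mul(-1, -10)) = Add(Rational(1, 13), 10) = Rational(131, 13) ≈ 10.077)
Mul(Function('O')(Mul(3, Add(3, -4)), -1), Add(S, -14)) = Mul(Add(-5, -1), Add(Rational(131, 13), -14)) = Mul(-6, Rational(-51, 13)) = Rational(306, 13)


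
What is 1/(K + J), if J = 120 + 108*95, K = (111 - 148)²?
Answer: 1/11749 ≈ 8.5114e-5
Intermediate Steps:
K = 1369 (K = (-37)² = 1369)
J = 10380 (J = 120 + 10260 = 10380)
1/(K + J) = 1/(1369 + 10380) = 1/11749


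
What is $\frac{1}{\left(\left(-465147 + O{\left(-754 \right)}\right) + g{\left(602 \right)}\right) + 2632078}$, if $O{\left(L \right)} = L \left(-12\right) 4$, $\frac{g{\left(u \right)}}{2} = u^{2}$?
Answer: $\frac{1}{2927931} \approx 3.4154 \cdot 10^{-7}$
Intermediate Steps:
$g{\left(u \right)} = 2 u^{2}$
$O{\left(L \right)} = - 48 L$ ($O{\left(L \right)} = - 12 L 4 = - 48 L$)
$\frac{1}{\left(\left(-465147 + O{\left(-754 \right)}\right) + g{\left(602 \right)}\right) + 2632078} = \frac{1}{\left(\left(-465147 - -36192\right) + 2 \cdot 602^{2}\right) + 2632078} = \frac{1}{\left(\left(-465147 + 36192\right) + 2 \cdot 362404\right) + 2632078} = \frac{1}{\left(-428955 + 724808\right) + 2632078} = \frac{1}{295853 + 2632078} = \frac{1}{2927931}$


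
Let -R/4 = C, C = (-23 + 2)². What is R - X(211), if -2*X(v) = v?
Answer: -3317/2 ≈ -1658.5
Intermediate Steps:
X(v) = -v/2
C = 441 (C = (-21)² = 441)
R = -1764 (R = -4*441 = -1764)
R - X(211) = -1764 - (-1)*211/2 = -1764 - 1*(-211/2) = -1764 + 211/2 = -3317/2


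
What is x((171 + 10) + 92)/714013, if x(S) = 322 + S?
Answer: 595/714013 ≈ 0.00083332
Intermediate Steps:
x((171 + 10) + 92)/714013 = (322 + ((171 + 10) + 92))/714013 = (322 + (181 + 92))*(1/714013) = (322 + 273)*(1/714013) = 595*(1/714013) = 595/714013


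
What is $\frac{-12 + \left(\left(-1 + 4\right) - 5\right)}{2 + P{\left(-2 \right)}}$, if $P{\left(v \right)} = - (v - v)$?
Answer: $-7$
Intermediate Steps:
$P{\left(v \right)} = 0$ ($P{\left(v \right)} = \left(-1\right) 0 = 0$)
$\frac{-12 + \left(\left(-1 + 4\right) - 5\right)}{2 + P{\left(-2 \right)}} = \frac{-12 + \left(\left(-1 + 4\right) - 5\right)}{2 + 0} = \frac{-12 + \left(3 - 5\right)}{2} = \frac{-12 - 2}{2} = \frac{1}{2} \left(-14\right) = -7$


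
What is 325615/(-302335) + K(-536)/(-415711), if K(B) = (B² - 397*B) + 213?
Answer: -57324048020/25136797037 ≈ -2.2805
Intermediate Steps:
K(B) = 213 + B² - 397*B
325615/(-302335) + K(-536)/(-415711) = 325615/(-302335) + (213 + (-536)² - 397*(-536))/(-415711) = 325615*(-1/302335) + (213 + 287296 + 212792)*(-1/415711) = -65123/60467 + 500301*(-1/415711) = -65123/60467 - 500301/415711 = -57324048020/25136797037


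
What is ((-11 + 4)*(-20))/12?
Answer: 35/3 ≈ 11.667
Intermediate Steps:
((-11 + 4)*(-20))/12 = -7*(-20)*(1/12) = 140*(1/12) = 35/3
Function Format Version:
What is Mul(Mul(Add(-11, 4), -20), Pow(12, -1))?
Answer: Rational(35, 3) ≈ 11.667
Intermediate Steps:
Mul(Mul(Add(-11, 4), -20), Pow(12, -1)) = Mul(Mul(-7, -20), Rational(1, 12)) = Mul(140, Rational(1, 12)) = Rational(35, 3)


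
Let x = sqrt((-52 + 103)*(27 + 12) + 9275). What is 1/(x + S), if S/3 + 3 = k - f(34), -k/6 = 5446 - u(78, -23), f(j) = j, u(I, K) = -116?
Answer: -100227/10045440265 - 32*sqrt(11)/10045440265 ≈ -9.9879e-6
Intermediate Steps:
k = -33372 (k = -6*(5446 - 1*(-116)) = -6*(5446 + 116) = -6*5562 = -33372)
S = -100227 (S = -9 + 3*(-33372 - 1*34) = -9 + 3*(-33372 - 34) = -9 + 3*(-33406) = -9 - 100218 = -100227)
x = 32*sqrt(11) (x = sqrt(51*39 + 9275) = sqrt(1989 + 9275) = sqrt(11264) = 32*sqrt(11) ≈ 106.13)
1/(x + S) = 1/(32*sqrt(11) - 100227) = 1/(-100227 + 32*sqrt(11))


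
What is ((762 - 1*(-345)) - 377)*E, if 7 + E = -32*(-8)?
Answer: 181770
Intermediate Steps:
E = 249 (E = -7 - 32*(-8) = -7 + 256 = 249)
((762 - 1*(-345)) - 377)*E = ((762 - 1*(-345)) - 377)*249 = ((762 + 345) - 377)*249 = (1107 - 377)*249 = 730*249 = 181770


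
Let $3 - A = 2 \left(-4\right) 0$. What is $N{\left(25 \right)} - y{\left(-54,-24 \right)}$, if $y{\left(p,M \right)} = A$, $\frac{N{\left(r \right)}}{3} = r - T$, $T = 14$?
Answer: $30$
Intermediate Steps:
$A = 3$ ($A = 3 - 2 \left(-4\right) 0 = 3 - \left(-8\right) 0 = 3 - 0 = 3 + 0 = 3$)
$N{\left(r \right)} = -42 + 3 r$ ($N{\left(r \right)} = 3 \left(r - 14\right) = 3 \left(-14 + r\right) = -42 + 3 r$)
$y{\left(p,M \right)} = 3$
$N{\left(25 \right)} - y{\left(-54,-24 \right)} = \left(-42 + 3 \cdot 25\right) - 3 = \left(-42 + 75\right) - 3 = 33 - 3 = 30$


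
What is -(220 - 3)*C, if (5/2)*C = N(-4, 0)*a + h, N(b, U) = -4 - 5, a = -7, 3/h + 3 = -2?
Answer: -135408/25 ≈ -5416.3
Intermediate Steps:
h = -⅗ (h = 3/(-3 - 2) = 3/(-5) = 3*(-⅕) = -⅗ ≈ -0.60000)
N(b, U) = -9
C = 624/25 (C = 2*(-9*(-7) - ⅗)/5 = 2*(63 - ⅗)/5 = (⅖)*(312/5) = 624/25 ≈ 24.960)
-(220 - 3)*C = -(220 - 3)*624/25 = -217*624/25 = -1*135408/25 = -135408/25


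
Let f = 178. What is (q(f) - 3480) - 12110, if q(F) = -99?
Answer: -15689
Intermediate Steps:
(q(f) - 3480) - 12110 = (-99 - 3480) - 12110 = -3579 - 12110 = -15689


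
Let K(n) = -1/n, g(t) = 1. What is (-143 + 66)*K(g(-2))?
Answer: 77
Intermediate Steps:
(-143 + 66)*K(g(-2)) = (-143 + 66)*(-1/1) = -(-77) = -77*(-1) = 77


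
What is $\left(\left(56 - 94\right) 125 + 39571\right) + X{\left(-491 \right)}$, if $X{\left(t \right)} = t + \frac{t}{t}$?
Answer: $34331$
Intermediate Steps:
$X{\left(t \right)} = 1 + t$ ($X{\left(t \right)} = t + 1 = 1 + t$)
$\left(\left(56 - 94\right) 125 + 39571\right) + X{\left(-491 \right)} = \left(\left(56 - 94\right) 125 + 39571\right) + \left(1 - 491\right) = \left(\left(-38\right) 125 + 39571\right) - 490 = \left(-4750 + 39571\right) - 490 = 34821 - 490 = 34331$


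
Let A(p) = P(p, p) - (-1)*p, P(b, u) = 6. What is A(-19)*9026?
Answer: -117338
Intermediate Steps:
A(p) = 6 + p (A(p) = 6 - (-1)*p = 6 + p)
A(-19)*9026 = (6 - 19)*9026 = -13*9026 = -117338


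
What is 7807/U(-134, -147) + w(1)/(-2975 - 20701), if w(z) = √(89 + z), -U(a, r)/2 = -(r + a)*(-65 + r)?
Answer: 7807/119144 - √10/7892 ≈ 0.065125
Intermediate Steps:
U(a, r) = 2*(-65 + r)*(a + r) (U(a, r) = -(-2)*(r + a)*(-65 + r) = -(-2)*(a + r)*(-65 + r) = -(-2)*(-65 + r)*(a + r) = 2*(-65 + r)*(a + r))
7807/U(-134, -147) + w(1)/(-2975 - 20701) = 7807/(-130*(-134) - 130*(-147) + 2*(-147)² + 2*(-134)*(-147)) + √(89 + 1)/(-2975 - 20701) = 7807/(17420 + 19110 + 2*21609 + 39396) + √90/(-23676) = 7807/(17420 + 19110 + 43218 + 39396) + (3*√10)*(-1/23676) = 7807/119144 - √10/7892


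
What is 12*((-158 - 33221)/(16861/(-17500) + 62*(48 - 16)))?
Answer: -2336530000/11567713 ≈ -201.99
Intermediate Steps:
12*((-158 - 33221)/(16861/(-17500) + 62*(48 - 16))) = 12*(-33379/(16861*(-1/17500) + 62*32)) = 12*(-33379/(-16861/17500 + 1984)) = 12*(-33379/34703139/17500) = 12*(-33379*17500/34703139) = 12*(-584132500/34703139) = -2336530000/11567713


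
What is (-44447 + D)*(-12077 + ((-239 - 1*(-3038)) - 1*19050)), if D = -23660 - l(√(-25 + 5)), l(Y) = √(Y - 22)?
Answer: 1929335096 + 28328*√(-22 + 2*I*√5) ≈ 1.9293e+9 + 1.3355e+5*I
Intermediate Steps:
l(Y) = √(-22 + Y)
D = -23660 - √(-22 + 2*I*√5) (D = -23660 - √(-22 + √(-25 + 5)) = -23660 - √(-22 + √(-20)) = -23660 - √(-22 + 2*I*√5) ≈ -23660.0 - 4.7143*I)
(-44447 + D)*(-12077 + ((-239 - 1*(-3038)) - 1*19050)) = (-44447 + (-23660 - √(-22 + 2*I*√5)))*(-12077 + ((-239 - 1*(-3038)) - 1*19050)) = (-68107 - √(-22 + 2*I*√5))*(-12077 + ((-239 + 3038) - 19050)) = (-68107 - √(-22 + 2*I*√5))*(-12077 + (2799 - 19050)) = (-68107 - √(-22 + 2*I*√5))*(-12077 - 16251) = (-68107 - √(-22 + 2*I*√5))*(-28328) = 1929335096 + 28328*√(-22 + 2*I*√5)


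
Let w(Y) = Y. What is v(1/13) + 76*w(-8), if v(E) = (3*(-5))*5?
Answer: -683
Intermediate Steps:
v(E) = -75 (v(E) = -15*5 = -75)
v(1/13) + 76*w(-8) = -75 + 76*(-8) = -75 - 608 = -683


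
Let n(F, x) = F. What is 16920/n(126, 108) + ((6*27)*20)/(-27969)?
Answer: 8756060/65261 ≈ 134.17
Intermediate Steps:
16920/n(126, 108) + ((6*27)*20)/(-27969) = 16920/126 + ((6*27)*20)/(-27969) = 16920*(1/126) + (162*20)*(-1/27969) = 940/7 + 3240*(-1/27969) = 940/7 - 1080/9323 = 8756060/65261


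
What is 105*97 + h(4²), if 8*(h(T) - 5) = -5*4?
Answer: 20375/2 ≈ 10188.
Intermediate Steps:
h(T) = 5/2 (h(T) = 5 + (-5*4)/8 = 5 + (⅛)*(-20) = 5 - 5/2 = 5/2)
105*97 + h(4²) = 105*97 + 5/2 = 10185 + 5/2 = 20375/2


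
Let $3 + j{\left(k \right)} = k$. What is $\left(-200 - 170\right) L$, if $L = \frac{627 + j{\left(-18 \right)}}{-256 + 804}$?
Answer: $- \frac{56055}{137} \approx -409.16$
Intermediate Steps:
$j{\left(k \right)} = -3 + k$
$L = \frac{303}{274}$ ($L = \frac{627 - 21}{-256 + 804} = \frac{627 - 21}{548} = 606 \cdot \frac{1}{548} = \frac{303}{274} \approx 1.1058$)
$\left(-200 - 170\right) L = \left(-200 - 170\right) \frac{303}{274} = \left(-370\right) \frac{303}{274} = - \frac{56055}{137}$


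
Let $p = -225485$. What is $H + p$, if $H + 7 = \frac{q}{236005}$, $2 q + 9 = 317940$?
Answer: $- \frac{106434160989}{472010} \approx -2.2549 \cdot 10^{5}$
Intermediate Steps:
$q = \frac{317931}{2}$ ($q = - \frac{9}{2} + \frac{1}{2} \cdot 317940 = - \frac{9}{2} + 158970 = \frac{317931}{2} \approx 1.5897 \cdot 10^{5}$)
$H = - \frac{2986139}{472010}$ ($H = -7 + \frac{317931}{2 \cdot 236005} = -7 + \frac{317931}{2} \cdot \frac{1}{236005} = -7 + \frac{317931}{472010} = - \frac{2986139}{472010} \approx -6.3264$)
$H + p = - \frac{2986139}{472010} - 225485 = - \frac{106434160989}{472010}$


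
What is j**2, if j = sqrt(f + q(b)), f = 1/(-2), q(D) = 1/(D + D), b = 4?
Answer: -3/8 ≈ -0.37500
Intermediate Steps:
q(D) = 1/(2*D)
f = -1/2 ≈ -0.50000
j = I*sqrt(6)/4 (j = sqrt(-1/2 + (1/2)/4) = sqrt(-1/2 + (1/2)*(1/4)) = sqrt(-1/2 + 1/8) = sqrt(-3/8) = I*sqrt(6)/4 ≈ 0.61237*I)
j**2 = (I*sqrt(6)/4)**2 = -3/8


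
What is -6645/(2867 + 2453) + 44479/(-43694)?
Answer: -1075459/474392 ≈ -2.2670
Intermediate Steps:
-6645/(2867 + 2453) + 44479/(-43694) = -6645/5320 + 44479*(-1/43694) = -6645*1/5320 - 44479/43694 = -1329/1064 - 44479/43694 = -1075459/474392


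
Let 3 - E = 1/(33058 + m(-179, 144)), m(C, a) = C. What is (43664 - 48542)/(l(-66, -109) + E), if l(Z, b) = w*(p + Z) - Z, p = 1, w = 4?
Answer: 80191881/3139945 ≈ 25.539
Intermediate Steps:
l(Z, b) = 4 + 3*Z (l(Z, b) = 4*(1 + Z) - Z = (4 + 4*Z) - Z = 4 + 3*Z)
E = 98636/32879 (E = 3 - 1/(33058 - 179) = 3 - 1/32879 = 98636/32879 ≈ 3.0000)
(43664 - 48542)/(l(-66, -109) + E) = (43664 - 48542)/((4 + 3*(-66)) + 98636/32879) = -4878/((4 - 198) + 98636/32879) = -4878/(-194 + 98636/32879) = -4878/(-6279890/32879) = -4878*(-32879/6279890) = 80191881/3139945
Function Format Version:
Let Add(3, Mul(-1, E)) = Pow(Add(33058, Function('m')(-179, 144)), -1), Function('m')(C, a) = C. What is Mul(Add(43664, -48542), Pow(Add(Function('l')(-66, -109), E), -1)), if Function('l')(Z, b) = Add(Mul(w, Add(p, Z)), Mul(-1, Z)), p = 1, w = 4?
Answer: Rational(80191881, 3139945) ≈ 25.539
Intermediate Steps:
Function('l')(Z, b) = Add(4, Mul(3, Z)) (Function('l')(Z, b) = Add(Mul(4, Add(1, Z)), Mul(-1, Z)) = Add(Add(4, Mul(4, Z)), Mul(-1, Z)) = Add(4, Mul(3, Z)))
E = Rational(98636, 32879) (E = Add(3, Mul(-1, Pow(Add(33058, -179), -1))) = Add(3, Mul(-1, Pow(32879, -1))) = Add(3, Mul(-1, Rational(1, 32879))) = Add(3, Rational(-1, 32879)) = Rational(98636, 32879) ≈ 3.0000)
Mul(Add(43664, -48542), Pow(Add(Function('l')(-66, -109), E), -1)) = Mul(Add(43664, -48542), Pow(Add(Add(4, Mul(3, -66)), Rational(98636, 32879)), -1)) = Mul(-4878, Pow(Add(Add(4, -198), Rational(98636, 32879)), -1)) = Mul(-4878, Pow(Add(-194, Rational(98636, 32879)), -1)) = Mul(-4878, Pow(Rational(-6279890, 32879), -1)) = Mul(-4878, Rational(-32879, 6279890)) = Rational(80191881, 3139945)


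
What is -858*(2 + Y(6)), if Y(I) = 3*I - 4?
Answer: -13728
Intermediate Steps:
Y(I) = -4 + 3*I
-858*(2 + Y(6)) = -858*(2 + (-4 + 3*6)) = -858*(2 + (-4 + 18)) = -858*(2 + 14) = -858*16 = -143*96 = -13728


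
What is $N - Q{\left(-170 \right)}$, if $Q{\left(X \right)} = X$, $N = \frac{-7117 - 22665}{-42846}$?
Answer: $\frac{3656801}{21423} \approx 170.7$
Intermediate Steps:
$N = \frac{14891}{21423}$ ($N = \left(-7117 - 22665\right) \left(- \frac{1}{42846}\right) = \left(-29782\right) \left(- \frac{1}{42846}\right) = \frac{14891}{21423} \approx 0.69509$)
$N - Q{\left(-170 \right)} = \frac{14891}{21423} - -170 = \frac{14891}{21423} + 170 = \frac{3656801}{21423}$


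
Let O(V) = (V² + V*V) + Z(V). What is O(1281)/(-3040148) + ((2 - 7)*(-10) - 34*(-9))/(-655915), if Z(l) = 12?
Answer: -1076876016149/997039337710 ≈ -1.0801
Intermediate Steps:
O(V) = 12 + 2*V² (O(V) = (V² + V*V) + 12 = (V² + V²) + 12 = 2*V² + 12 = 12 + 2*V²)
O(1281)/(-3040148) + ((2 - 7)*(-10) - 34*(-9))/(-655915) = (12 + 2*1281²)/(-3040148) + ((2 - 7)*(-10) - 34*(-9))/(-655915) = (12 + 2*1640961)*(-1/3040148) + (-5*(-10) + 306)*(-1/655915) = (12 + 3281922)*(-1/3040148) + (50 + 306)*(-1/655915) = 3281934*(-1/3040148) + 356*(-1/655915) = -1640967/1520074 - 356/655915 = -1076876016149/997039337710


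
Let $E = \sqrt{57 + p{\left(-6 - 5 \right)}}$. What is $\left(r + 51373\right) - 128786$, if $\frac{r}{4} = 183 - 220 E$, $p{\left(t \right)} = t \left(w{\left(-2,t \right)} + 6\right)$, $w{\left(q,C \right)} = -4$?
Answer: $-76681 - 880 \sqrt{35} \approx -81887.0$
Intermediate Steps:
$p{\left(t \right)} = 2 t$ ($p{\left(t \right)} = t \left(-4 + 6\right) = t 2 = 2 t$)
$E = \sqrt{35}$ ($E = \sqrt{57 + 2 \left(-6 - 5\right)} = \sqrt{57 + 2 \left(-11\right)} = \sqrt{57 - 22} = \sqrt{35} \approx 5.9161$)
$r = 732 - 880 \sqrt{35}$ ($r = 4 \left(183 - 220 \sqrt{35}\right) = 732 - 880 \sqrt{35} \approx -4474.1$)
$\left(r + 51373\right) - 128786 = \left(\left(732 - 880 \sqrt{35}\right) + 51373\right) - 128786 = \left(52105 - 880 \sqrt{35}\right) - 128786 = -76681 - 880 \sqrt{35}$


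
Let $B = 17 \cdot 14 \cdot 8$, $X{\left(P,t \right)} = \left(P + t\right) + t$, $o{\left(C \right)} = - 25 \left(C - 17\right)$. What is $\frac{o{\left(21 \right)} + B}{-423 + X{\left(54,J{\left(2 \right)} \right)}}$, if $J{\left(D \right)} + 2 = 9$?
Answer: $- \frac{1804}{355} \approx -5.0817$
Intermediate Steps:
$J{\left(D \right)} = 7$ ($J{\left(D \right)} = -2 + 9 = 7$)
$o{\left(C \right)} = 425 - 25 C$ ($o{\left(C \right)} = - 25 \left(-17 + C\right) = 425 - 25 C$)
$X{\left(P,t \right)} = P + 2 t$
$B = 1904$ ($B = 238 \cdot 8 = 1904$)
$\frac{o{\left(21 \right)} + B}{-423 + X{\left(54,J{\left(2 \right)} \right)}} = \frac{\left(425 - 525\right) + 1904}{-423 + \left(54 + 2 \cdot 7\right)} = \frac{\left(425 - 525\right) + 1904}{-423 + \left(54 + 14\right)} = \frac{-100 + 1904}{-423 + 68} = \frac{1804}{-355} = 1804 \left(- \frac{1}{355}\right) = - \frac{1804}{355}$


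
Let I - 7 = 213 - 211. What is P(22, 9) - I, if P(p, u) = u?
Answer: 0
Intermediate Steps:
I = 9 (I = 7 + (213 - 211) = 7 + 2 = 9)
P(22, 9) - I = 9 - 1*9 = 9 - 9 = 0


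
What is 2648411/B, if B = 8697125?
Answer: 2648411/8697125 ≈ 0.30452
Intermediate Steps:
2648411/B = 2648411/8697125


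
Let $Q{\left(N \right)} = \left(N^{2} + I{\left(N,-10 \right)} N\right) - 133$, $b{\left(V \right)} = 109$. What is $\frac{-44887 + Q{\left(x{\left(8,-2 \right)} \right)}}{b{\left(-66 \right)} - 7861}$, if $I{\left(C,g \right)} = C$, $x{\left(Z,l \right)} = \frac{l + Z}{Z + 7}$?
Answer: $\frac{93791}{16150} \approx 5.8075$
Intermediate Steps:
$x{\left(Z,l \right)} = \frac{Z + l}{7 + Z}$
$Q{\left(N \right)} = -133 + 2 N^{2}$ ($Q{\left(N \right)} = \left(N^{2} + N N\right) - 133 = \left(N^{2} + N^{2}\right) - 133 = 2 N^{2} - 133 = -133 + 2 N^{2}$)
$\frac{-44887 + Q{\left(x{\left(8,-2 \right)} \right)}}{b{\left(-66 \right)} - 7861} = \frac{-44887 - \left(133 - 2 \left(\frac{8 - 2}{7 + 8}\right)^{2}\right)}{109 - 7861} = \frac{-44887 - \left(133 - 2 \left(\frac{1}{15} \cdot 6\right)^{2}\right)}{-7752} = \left(-44887 - \left(133 - 2 \left(\frac{1}{15} \cdot 6\right)^{2}\right)\right) \left(- \frac{1}{7752}\right) = \left(-44887 - \left(133 - 2 \left(\frac{2}{5}\right)^{2}\right)\right) \left(- \frac{1}{7752}\right) = \left(-44887 + \left(-133 + 2 \cdot \frac{4}{25}\right)\right) \left(- \frac{1}{7752}\right) = \left(-44887 + \left(-133 + \frac{8}{25}\right)\right) \left(- \frac{1}{7752}\right) = \left(-44887 - \frac{3317}{25}\right) \left(- \frac{1}{7752}\right) = \left(- \frac{1125492}{25}\right) \left(- \frac{1}{7752}\right) = \frac{93791}{16150}$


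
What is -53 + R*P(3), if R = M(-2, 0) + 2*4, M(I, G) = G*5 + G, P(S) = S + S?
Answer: -5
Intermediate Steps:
P(S) = 2*S
M(I, G) = 6*G (M(I, G) = 5*G + G = 6*G)
R = 8 (R = 6*0 + 2*4 = 0 + 8 = 8)
-53 + R*P(3) = -53 + 8*(2*3) = -53 + 8*6 = -53 + 48 = -5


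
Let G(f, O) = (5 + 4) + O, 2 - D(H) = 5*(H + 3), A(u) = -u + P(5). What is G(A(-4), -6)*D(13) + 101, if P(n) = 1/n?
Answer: -133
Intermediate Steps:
A(u) = 1/5 - u (A(u) = -u + 1/5 = 1/5 - u)
D(H) = -13 - 5*H (D(H) = 2 - 5*(H + 3) = 2 - 5*(3 + H) = 2 - (15 + 5*H) = 2 + (-15 - 5*H) = -13 - 5*H)
G(f, O) = 9 + O
G(A(-4), -6)*D(13) + 101 = (9 - 6)*(-13 - 5*13) + 101 = 3*(-13 - 65) + 101 = 3*(-78) + 101 = -234 + 101 = -133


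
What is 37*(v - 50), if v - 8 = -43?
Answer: -3145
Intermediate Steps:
v = -35 (v = 8 - 43 = -35)
37*(v - 50) = 37*(-35 - 50) = 37*(-85) = -3145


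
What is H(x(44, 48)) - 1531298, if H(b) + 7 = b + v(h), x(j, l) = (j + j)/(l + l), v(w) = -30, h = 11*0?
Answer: -18376009/12 ≈ -1.5313e+6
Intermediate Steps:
h = 0
x(j, l) = j/l (x(j, l) = (2*j)/((2*l)) = (2*j)*(1/(2*l)) = j/l)
H(b) = -37 + b (H(b) = -7 + (b - 30) = -7 + (-30 + b) = -37 + b)
H(x(44, 48)) - 1531298 = (-37 + 44/48) - 1531298 = (-37 + 44*(1/48)) - 1531298 = (-37 + 11/12) - 1531298 = -433/12 - 1531298 = -18376009/12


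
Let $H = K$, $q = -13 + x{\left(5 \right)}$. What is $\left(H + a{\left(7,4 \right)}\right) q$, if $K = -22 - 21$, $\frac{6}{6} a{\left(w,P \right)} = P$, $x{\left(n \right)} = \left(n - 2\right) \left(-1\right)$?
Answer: $624$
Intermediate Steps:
$x{\left(n \right)} = 2 - n$ ($x{\left(n \right)} = \left(-2 + n\right) \left(-1\right) = 2 - n$)
$a{\left(w,P \right)} = P$
$q = -16$ ($q = -13 + \left(2 - 5\right) = -13 - 3 = -16$)
$K = -43$
$H = -43$
$\left(H + a{\left(7,4 \right)}\right) q = \left(-43 + 4\right) \left(-16\right) = \left(-39\right) \left(-16\right) = 624$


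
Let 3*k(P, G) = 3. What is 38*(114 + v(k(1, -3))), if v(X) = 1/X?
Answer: 4370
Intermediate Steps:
k(P, G) = 1 (k(P, G) = (⅓)*3 = 1)
38*(114 + v(k(1, -3))) = 38*(114 + 1/1) = 38*(114 + 1) = 38*115 = 4370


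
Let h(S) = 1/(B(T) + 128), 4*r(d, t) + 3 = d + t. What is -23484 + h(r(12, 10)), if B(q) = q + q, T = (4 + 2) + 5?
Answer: -3522599/150 ≈ -23484.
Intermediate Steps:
T = 11 (T = 6 + 5 = 11)
r(d, t) = -¾ + d/4 + t/4 (r(d, t) = -¾ + (d + t)/4 = -¾ + (d/4 + t/4) = -¾ + d/4 + t/4)
B(q) = 2*q
h(S) = 1/150 (h(S) = 1/(2*11 + 128) = 1/(22 + 128) = 1/150)
-23484 + h(r(12, 10)) = -23484 + 1/150 = -3522599/150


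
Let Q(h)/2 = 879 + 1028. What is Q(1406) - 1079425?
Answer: -1075611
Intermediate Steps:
Q(h) = 3814 (Q(h) = 2*(879 + 1028) = 2*1907 = 3814)
Q(1406) - 1079425 = 3814 - 1079425 = -1075611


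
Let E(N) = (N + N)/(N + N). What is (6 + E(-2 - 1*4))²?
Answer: 49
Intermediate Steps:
E(N) = 1 (E(N) = (2*N)/((2*N)) = (2*N)*(1/(2*N)) = 1)
(6 + E(-2 - 1*4))² = (6 + 1)² = 7² = 49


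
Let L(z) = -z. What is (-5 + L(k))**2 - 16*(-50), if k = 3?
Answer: 864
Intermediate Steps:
(-5 + L(k))**2 - 16*(-50) = (-5 - 1*3)**2 - 16*(-50) = (-5 - 3)**2 + 800 = (-8)**2 + 800 = 64 + 800 = 864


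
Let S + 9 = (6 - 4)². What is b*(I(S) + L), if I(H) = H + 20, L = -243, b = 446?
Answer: -101688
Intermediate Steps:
S = -5 (S = -9 + (6 - 4)² = -9 + 2² = -9 + 4 = -5)
I(H) = 20 + H
b*(I(S) + L) = 446*((20 - 5) - 243) = 446*(15 - 243) = 446*(-228) = -101688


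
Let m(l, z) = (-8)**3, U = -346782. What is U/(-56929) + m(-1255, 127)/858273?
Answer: 297604479838/48860623617 ≈ 6.0909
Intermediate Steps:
m(l, z) = -512
U/(-56929) + m(-1255, 127)/858273 = -346782/(-56929) - 512/858273 = -346782*(-1/56929) - 512*1/858273 = 346782/56929 - 512/858273 = 297604479838/48860623617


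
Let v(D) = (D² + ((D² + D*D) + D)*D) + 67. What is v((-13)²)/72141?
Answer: 9710807/72141 ≈ 134.61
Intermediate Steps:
v(D) = 67 + D² + D*(D + 2*D²) (v(D) = (D² + ((D² + D²) + D)*D) + 67 = (D² + (2*D² + D)*D) + 67 = (D² + (D + 2*D²)*D) + 67 = (D² + D*(D + 2*D²)) + 67 = 67 + D² + D*(D + 2*D²))
v((-13)²)/72141 = (67 + 2*((-13)²)² + 2*((-13)²)³)/72141 = (67 + 2*169² + 2*169³)*(1/72141) = (67 + 2*28561 + 2*4826809)*(1/72141) = (67 + 57122 + 9653618)*(1/72141) = 9710807*(1/72141) = 9710807/72141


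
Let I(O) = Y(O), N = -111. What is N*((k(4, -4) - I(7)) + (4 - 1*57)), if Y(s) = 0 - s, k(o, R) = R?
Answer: 5550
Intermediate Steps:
Y(s) = -s
I(O) = -O
N*((k(4, -4) - I(7)) + (4 - 1*57)) = -111*((-4 - (-1)*7) + (4 - 1*57)) = -111*((-4 - 1*(-7)) + (4 - 57)) = -111*((-4 + 7) - 53) = -111*(3 - 53) = -111*(-50) = 5550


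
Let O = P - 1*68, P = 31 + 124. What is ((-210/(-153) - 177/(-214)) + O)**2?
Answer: 947750925625/119115396 ≈ 7956.6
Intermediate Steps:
P = 155
O = 87 (O = 155 - 1*68 = 155 - 68 = 87)
((-210/(-153) - 177/(-214)) + O)**2 = ((-210/(-153) - 177/(-214)) + 87)**2 = ((-210*(-1/153) - 177*(-1/214)) + 87)**2 = ((70/51 + 177/214) + 87)**2 = (24007/10914 + 87)**2 = (973525/10914)**2 = 947750925625/119115396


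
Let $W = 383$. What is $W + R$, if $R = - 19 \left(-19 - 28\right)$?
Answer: $1276$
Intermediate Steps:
$R = 893$ ($R = \left(-19\right) \left(-47\right) = 893$)
$W + R = 383 + 893 = 1276$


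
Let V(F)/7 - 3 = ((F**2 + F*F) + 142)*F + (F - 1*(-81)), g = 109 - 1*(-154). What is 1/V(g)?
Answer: 1/254944109 ≈ 3.9224e-9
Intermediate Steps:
g = 263 (g = 109 + 154 = 263)
V(F) = 588 + 7*F + 7*F*(142 + 2*F**2) (V(F) = 21 + 7*(((F**2 + F*F) + 142)*F + (F - 1*(-81))) = 21 + 7*(((F**2 + F**2) + 142)*F + (F + 81)) = 21 + 7*((2*F**2 + 142)*F + (81 + F)) = 21 + 7*((142 + 2*F**2)*F + (81 + F)) = 21 + 7*(F*(142 + 2*F**2) + (81 + F)) = 21 + 7*(81 + F + F*(142 + 2*F**2)) = 21 + (567 + 7*F + 7*F*(142 + 2*F**2)) = 588 + 7*F + 7*F*(142 + 2*F**2))
1/V(g) = 1/(588 + 14*263**3 + 1001*263) = 1/(588 + 14*18191447 + 263263) = 1/(588 + 254680258 + 263263) = 1/254944109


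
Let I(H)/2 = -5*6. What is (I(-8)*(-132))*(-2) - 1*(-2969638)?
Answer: 2953798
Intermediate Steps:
I(H) = -60 (I(H) = 2*(-5*6) = 2*(-30) = -60)
(I(-8)*(-132))*(-2) - 1*(-2969638) = -60*(-132)*(-2) - 1*(-2969638) = 7920*(-2) + 2969638 = -15840 + 2969638 = 2953798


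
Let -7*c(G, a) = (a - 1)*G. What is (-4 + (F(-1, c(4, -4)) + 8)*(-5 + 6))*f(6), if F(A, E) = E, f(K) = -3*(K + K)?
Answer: -1728/7 ≈ -246.86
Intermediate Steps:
f(K) = -6*K
c(G, a) = -G*(-1 + a)/7 (c(G, a) = -(a - 1)*G/7 = -(-1 + a)*G/7 = -G*(-1 + a)/7)
(-4 + (F(-1, c(4, -4)) + 8)*(-5 + 6))*f(6) = (-4 + ((1/7)*4*(1 - 1*(-4)) + 8)*(-5 + 6))*(-6*6) = (-4 + ((1/7)*4*(1 + 4) + 8)*1)*(-36) = (-4 + ((1/7)*4*5 + 8)*1)*(-36) = (-4 + (20/7 + 8)*1)*(-36) = (-4 + (76/7)*1)*(-36) = (-4 + 76/7)*(-36) = (48/7)*(-36) = -1728/7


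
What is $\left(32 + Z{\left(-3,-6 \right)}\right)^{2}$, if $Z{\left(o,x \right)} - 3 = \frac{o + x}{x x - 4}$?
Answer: $\frac{1234321}{1024} \approx 1205.4$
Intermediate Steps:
$Z{\left(o,x \right)} = 3 + \frac{o + x}{-4 + x^{2}}$ ($Z{\left(o,x \right)} = 3 + \frac{o + x}{x x - 4} = 3 + \frac{o + x}{x^{2} - 4} = 3 + \frac{o + x}{-4 + x^{2}}$)
$\left(32 + Z{\left(-3,-6 \right)}\right)^{2} = \left(32 + \frac{-12 - 3 - 6 + 3 \left(-6\right)^{2}}{-4 + \left(-6\right)^{2}}\right)^{2} = \left(32 + \frac{-12 - 3 - 6 + 3 \cdot 36}{-4 + 36}\right)^{2} = \left(32 + \frac{-12 - 3 - 6 + 108}{32}\right)^{2} = \left(32 + \frac{1}{32} \cdot 87\right)^{2} = \left(32 + \frac{87}{32}\right)^{2} = \left(\frac{1111}{32}\right)^{2} = \frac{1234321}{1024}$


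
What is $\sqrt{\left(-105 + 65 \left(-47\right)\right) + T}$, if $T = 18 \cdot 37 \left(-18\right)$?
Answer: $2 i \sqrt{3787} \approx 123.08 i$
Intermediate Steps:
$T = -11988$ ($T = 666 \left(-18\right) = -11988$)
$\sqrt{\left(-105 + 65 \left(-47\right)\right) + T} = \sqrt{\left(-105 + 65 \left(-47\right)\right) - 11988} = \sqrt{\left(-105 - 3055\right) - 11988} = \sqrt{-3160 - 11988} = \sqrt{-15148} = 2 i \sqrt{3787}$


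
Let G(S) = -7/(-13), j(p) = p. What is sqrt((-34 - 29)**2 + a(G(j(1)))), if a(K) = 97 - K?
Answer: sqrt(687063)/13 ≈ 63.761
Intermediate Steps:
G(S) = 7/13 (G(S) = -7*(-1/13) = 7/13)
sqrt((-34 - 29)**2 + a(G(j(1)))) = sqrt((-34 - 29)**2 + (97 - 1*7/13)) = sqrt((-63)**2 + (97 - 7/13)) = sqrt(3969 + 1254/13) = sqrt(52851/13) = sqrt(687063)/13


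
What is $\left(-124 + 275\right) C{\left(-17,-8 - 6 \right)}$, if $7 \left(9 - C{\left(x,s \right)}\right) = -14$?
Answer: $1661$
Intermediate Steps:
$C{\left(x,s \right)} = 11$ ($C{\left(x,s \right)} = 9 - -2 = 9 + 2 = 11$)
$\left(-124 + 275\right) C{\left(-17,-8 - 6 \right)} = \left(-124 + 275\right) 11 = 151 \cdot 11 = 1661$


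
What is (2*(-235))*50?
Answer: -23500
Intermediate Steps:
(2*(-235))*50 = -470*50 = -23500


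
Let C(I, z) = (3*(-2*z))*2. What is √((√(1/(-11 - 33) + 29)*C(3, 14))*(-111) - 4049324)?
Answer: 2*√(-122492051 + 128205*√561)/11 ≈ 1987.2*I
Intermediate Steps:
C(I, z) = -12*z (C(I, z) = -6*z*2 = -12*z)
√((√(1/(-11 - 33) + 29)*C(3, 14))*(-111) - 4049324) = √((√(1/(-11 - 33) + 29)*(-12*14))*(-111) - 4049324) = √((√(1/(-44) + 29)*(-168))*(-111) - 4049324) = √((√(1*(-1/44) + 29)*(-168))*(-111) - 4049324) = √((√(-1/44 + 29)*(-168))*(-111) - 4049324) = √((√(1275/44)*(-168))*(-111) - 4049324) = √(((5*√561/22)*(-168))*(-111) - 4049324) = √(-420*√561/11*(-111) - 4049324) = √(46620*√561/11 - 4049324) = √(-4049324 + 46620*√561/11)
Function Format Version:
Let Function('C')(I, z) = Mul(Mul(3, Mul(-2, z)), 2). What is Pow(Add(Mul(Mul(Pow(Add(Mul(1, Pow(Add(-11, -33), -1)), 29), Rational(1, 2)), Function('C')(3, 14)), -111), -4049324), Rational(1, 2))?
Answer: Mul(Rational(2, 11), Pow(Add(-122492051, Mul(128205, Pow(561, Rational(1, 2)))), Rational(1, 2))) ≈ Mul(1987.2, I)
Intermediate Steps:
Function('C')(I, z) = Mul(-12, z) (Function('C')(I, z) = Mul(Mul(-6, z), 2) = Mul(-12, z))
Pow(Add(Mul(Mul(Pow(Add(Mul(1, Pow(Add(-11, -33), -1)), 29), Rational(1, 2)), Function('C')(3, 14)), -111), -4049324), Rational(1, 2)) = Pow(Add(Mul(Mul(Pow(Add(Mul(1, Pow(Add(-11, -33), -1)), 29), Rational(1, 2)), Mul(-12, 14)), -111), -4049324), Rational(1, 2)) = Pow(Add(Mul(Mul(Pow(Add(Mul(1, Pow(-44, -1)), 29), Rational(1, 2)), -168), -111), -4049324), Rational(1, 2)) = Pow(Add(Mul(Mul(Pow(Add(Mul(1, Rational(-1, 44)), 29), Rational(1, 2)), -168), -111), -4049324), Rational(1, 2)) = Pow(Add(Mul(Mul(Pow(Add(Rational(-1, 44), 29), Rational(1, 2)), -168), -111), -4049324), Rational(1, 2)) = Pow(Add(Mul(Mul(Pow(Rational(1275, 44), Rational(1, 2)), -168), -111), -4049324), Rational(1, 2)) = Pow(Add(Mul(Mul(Mul(Rational(5, 22), Pow(561, Rational(1, 2))), -168), -111), -4049324), Rational(1, 2)) = Pow(Add(Mul(Mul(Rational(-420, 11), Pow(561, Rational(1, 2))), -111), -4049324), Rational(1, 2)) = Pow(Add(Mul(Rational(46620, 11), Pow(561, Rational(1, 2))), -4049324), Rational(1, 2)) = Pow(Add(-4049324, Mul(Rational(46620, 11), Pow(561, Rational(1, 2)))), Rational(1, 2))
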